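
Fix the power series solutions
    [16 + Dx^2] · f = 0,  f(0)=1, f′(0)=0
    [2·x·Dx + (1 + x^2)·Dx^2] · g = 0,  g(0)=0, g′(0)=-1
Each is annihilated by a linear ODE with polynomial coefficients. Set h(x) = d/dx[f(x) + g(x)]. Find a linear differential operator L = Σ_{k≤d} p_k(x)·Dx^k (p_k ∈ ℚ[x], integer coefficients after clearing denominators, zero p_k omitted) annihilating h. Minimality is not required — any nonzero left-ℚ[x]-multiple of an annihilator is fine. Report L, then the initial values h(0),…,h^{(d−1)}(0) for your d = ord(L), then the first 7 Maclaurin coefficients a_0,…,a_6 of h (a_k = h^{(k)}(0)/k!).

f: a_k = 1, 0, -8, 0, 32/3, 0, -256/45, …
g: a_k = 0, -1, 0, 1/3, 0, -1/5, 0, …
Sum ⇒ L₀ = lclm(L_f,L_g) in ℚ(x)⟨Dx⟩.
h=h₀': d/dx-closure on L₀ ⇒ L.
L = (64·x + 704·x^3 + 256·x^5) + (112 + 416·x^2 + 432·x^4 + 128·x^6)·Dx + (4·x + 44·x^3 + 16·x^5)·Dx^2 + (7 + 26·x^2 + 27·x^4 + 8·x^6)·Dx^3  (order 3).
h: a_k = -1, -16, 1, 128/3, -1, -512/15, 1, …
ICs: h(0) = -1, h′(0) = -16, h′′(0) = 2.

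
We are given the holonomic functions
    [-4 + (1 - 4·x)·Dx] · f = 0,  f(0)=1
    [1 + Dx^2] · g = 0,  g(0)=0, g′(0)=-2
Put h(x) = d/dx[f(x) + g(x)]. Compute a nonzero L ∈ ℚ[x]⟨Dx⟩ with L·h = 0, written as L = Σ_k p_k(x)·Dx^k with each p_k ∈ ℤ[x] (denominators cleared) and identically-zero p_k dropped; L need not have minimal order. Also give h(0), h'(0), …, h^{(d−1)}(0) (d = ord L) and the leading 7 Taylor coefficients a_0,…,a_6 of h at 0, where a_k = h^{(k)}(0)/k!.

L = (1544 - 64·x + 128·x^2) + (-97 + 396·x - 48·x^2 + 64·x^3)·Dx + (1544 - 64·x + 128·x^2)·Dx^2 + (-97 + 396·x - 48·x^2 + 64·x^3)·Dx^3  (order 3).
h: a_k = 2, 32, 193, 1024, 61439/12, 24576, 41287681/360, …
ICs: h(0) = 2, h′(0) = 32, h′′(0) = 386.

f: a_k = 1, 4, 16, 64, 256, 1024, 4096, …
g: a_k = 0, -2, 0, 1/3, 0, -1/60, 0, …
L₀ := lclm(L_f,L_g); ord L₀ ≤ 1+2.
Differentiate: ansatz ord ≤ ord L₀ ⇒ L.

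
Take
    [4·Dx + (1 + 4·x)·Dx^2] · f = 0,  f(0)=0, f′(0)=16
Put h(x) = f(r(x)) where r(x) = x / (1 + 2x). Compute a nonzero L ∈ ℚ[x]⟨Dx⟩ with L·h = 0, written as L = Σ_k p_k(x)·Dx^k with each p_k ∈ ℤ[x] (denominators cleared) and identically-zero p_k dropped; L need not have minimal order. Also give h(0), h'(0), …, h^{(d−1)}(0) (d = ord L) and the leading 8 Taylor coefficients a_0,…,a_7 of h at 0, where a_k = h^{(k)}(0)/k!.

f: a_k = 0, 16, -32, 256/3, -256, 4096/5, -8192/3, 65536/7, …
Change of var in L_f (x↦r) gives L₀.
L = (8 + 24·x)·Dx + (1 + 8·x + 12·x^2)·Dx^2  (order 2).
h: a_k = 0, 16, -64, 832/3, -1280, 30976/5, -93184/3, 1119232/7, …
ICs: h(0) = 0, h′(0) = 16.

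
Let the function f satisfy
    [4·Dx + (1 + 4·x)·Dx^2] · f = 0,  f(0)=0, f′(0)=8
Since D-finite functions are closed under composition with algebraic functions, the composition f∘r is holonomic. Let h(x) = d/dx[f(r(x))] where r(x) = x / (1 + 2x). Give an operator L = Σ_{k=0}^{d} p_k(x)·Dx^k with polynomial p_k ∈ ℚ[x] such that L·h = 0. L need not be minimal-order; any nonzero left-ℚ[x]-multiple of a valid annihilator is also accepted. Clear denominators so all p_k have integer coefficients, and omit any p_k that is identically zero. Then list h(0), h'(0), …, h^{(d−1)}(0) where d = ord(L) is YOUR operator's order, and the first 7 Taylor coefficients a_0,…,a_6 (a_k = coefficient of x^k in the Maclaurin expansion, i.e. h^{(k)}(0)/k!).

L = (8 + 24·x) + (1 + 8·x + 12·x^2)·Dx  (order 1).
h: a_k = 8, -64, 416, -2560, 15488, -93184, 559616, …
ICs: h(0) = 8.

f: a_k = 0, 8, -16, 128/3, -128, 2048/5, -4096/3, …
Substitute x→r, Dx→(1/r')Dx; clear ⇒ L₀.
h₀' ⇒ L via d/dx closure of L₀.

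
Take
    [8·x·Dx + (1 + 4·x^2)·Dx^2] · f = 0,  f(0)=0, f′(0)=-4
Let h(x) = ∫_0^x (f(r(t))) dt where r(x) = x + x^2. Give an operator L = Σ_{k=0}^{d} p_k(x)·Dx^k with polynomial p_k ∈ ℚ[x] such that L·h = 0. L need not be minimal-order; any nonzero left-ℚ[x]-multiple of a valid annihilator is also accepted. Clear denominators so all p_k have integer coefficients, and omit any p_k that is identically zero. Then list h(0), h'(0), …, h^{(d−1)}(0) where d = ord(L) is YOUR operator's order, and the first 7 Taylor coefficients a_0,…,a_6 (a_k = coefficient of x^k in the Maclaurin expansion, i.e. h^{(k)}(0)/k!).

L = (-2 + 8·x + 32·x^2 + 48·x^3 + 24·x^4)·Dx^2 + (1 + 2·x + 4·x^2 + 16·x^3 + 20·x^4 + 8·x^5)·Dx^3  (order 3).
h: a_k = 0, 0, -2, -4/3, 4/3, 16/5, 8/15, …
ICs: h(0) = 0, h′(0) = 0, h′′(0) = -4.

f: a_k = 0, -4, 0, 16/3, 0, -64/5, 0, …
L₀ from L_f via x↦r, Dx↦r'^{-1}Dx.
∫: right-multiply L₀ by Dx.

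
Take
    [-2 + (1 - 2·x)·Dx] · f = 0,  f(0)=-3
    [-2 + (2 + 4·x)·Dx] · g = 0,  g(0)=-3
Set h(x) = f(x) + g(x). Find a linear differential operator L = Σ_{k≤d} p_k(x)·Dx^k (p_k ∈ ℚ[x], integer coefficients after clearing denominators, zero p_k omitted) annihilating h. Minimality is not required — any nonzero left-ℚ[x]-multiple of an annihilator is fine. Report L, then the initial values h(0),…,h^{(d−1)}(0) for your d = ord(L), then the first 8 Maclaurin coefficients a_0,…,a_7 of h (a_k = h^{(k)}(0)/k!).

L = (-10 - 12·x) + (9 + 28·x + 36·x^2)·Dx + (-1 - 6·x + 4·x^2 + 24·x^3)·Dx^2  (order 2).
h: a_k = -6, -9, -21/2, -51/2, -369/8, -789/8, -3009/16, -6243/16, …
ICs: h(0) = -6, h′(0) = -9.

f: a_k = -3, -6, -12, -24, -48, -96, -192, -384, …
g: a_k = -3, -3, 3/2, -3/2, 15/8, -21/8, 63/16, -99/16, …
h₀=f+g: left-lcm gives L₀, ord ≤ 2.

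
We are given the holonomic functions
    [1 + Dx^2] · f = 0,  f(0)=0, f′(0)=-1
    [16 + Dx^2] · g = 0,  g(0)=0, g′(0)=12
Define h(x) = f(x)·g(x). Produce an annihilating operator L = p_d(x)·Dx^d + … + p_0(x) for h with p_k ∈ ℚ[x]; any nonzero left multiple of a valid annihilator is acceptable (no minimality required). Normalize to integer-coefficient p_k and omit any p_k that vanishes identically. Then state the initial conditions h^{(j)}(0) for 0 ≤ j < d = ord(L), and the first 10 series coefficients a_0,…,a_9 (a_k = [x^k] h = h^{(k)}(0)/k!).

L = 225 + 34·Dx^2 + Dx^4  (order 4).
h: a_k = 0, 0, -12, 0, 34, 0, -931/30, 0, 6001/420, 0, …
ICs: h(0) = 0, h′(0) = 0, h′′(0) = -24, h′′′(0) = 0.

f: a_k = 0, -1, 0, 1/6, 0, -1/120, 0, 1/5040, 0, -1/362880, …
g: a_k = 0, 12, 0, -32, 0, 128/5, 0, -1024/105, 0, 2048/945, …
h₀=f·g: eliminate ⇒ L₀, order ≤ 2·2.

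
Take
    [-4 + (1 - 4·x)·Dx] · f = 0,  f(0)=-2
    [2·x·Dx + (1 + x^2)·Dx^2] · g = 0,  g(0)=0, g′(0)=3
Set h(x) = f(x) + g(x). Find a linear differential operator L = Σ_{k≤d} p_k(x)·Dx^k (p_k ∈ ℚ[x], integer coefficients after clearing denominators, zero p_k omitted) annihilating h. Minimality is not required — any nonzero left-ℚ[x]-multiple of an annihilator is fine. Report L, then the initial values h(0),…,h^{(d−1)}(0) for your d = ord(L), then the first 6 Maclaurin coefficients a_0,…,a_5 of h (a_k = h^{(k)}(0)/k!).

f: a_k = -2, -8, -32, -128, -512, -2048, …
g: a_k = 0, 3, 0, -1, 0, 3/5, …
Sum ⇒ L₀ = lclm(L_f,L_g) in ℚ(x)⟨Dx⟩.
L = (-8 + 128·x + 24·x^2)·Dx + (49 - 8·x + 109·x^2 + 24·x^3)·Dx^2 + (-4 + 15·x + 15·x^3 + 4·x^4)·Dx^3  (order 3).
h: a_k = -2, -5, -32, -129, -512, -10237/5, …
ICs: h(0) = -2, h′(0) = -5, h′′(0) = -64.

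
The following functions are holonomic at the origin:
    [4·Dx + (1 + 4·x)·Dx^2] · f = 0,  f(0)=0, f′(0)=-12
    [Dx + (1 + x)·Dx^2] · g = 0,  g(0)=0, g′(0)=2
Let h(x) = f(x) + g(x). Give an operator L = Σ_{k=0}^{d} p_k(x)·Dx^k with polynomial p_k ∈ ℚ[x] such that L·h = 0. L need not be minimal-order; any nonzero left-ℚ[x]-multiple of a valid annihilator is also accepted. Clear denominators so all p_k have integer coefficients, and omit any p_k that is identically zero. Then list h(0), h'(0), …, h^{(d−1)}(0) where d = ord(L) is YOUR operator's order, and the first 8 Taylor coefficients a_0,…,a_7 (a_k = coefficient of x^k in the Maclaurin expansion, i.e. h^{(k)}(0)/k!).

f: a_k = 0, -12, 24, -64, 192, -3072/5, 2048, -49152/7, …
g: a_k = 0, 2, -1, 2/3, -1/2, 2/5, -1/3, 2/7, …
L₀ := lclm(L_f,L_g); ord L₀ ≤ 2+2.
L = 8·Dx + (10 + 16·x)·Dx^2 + (1 + 5·x + 4·x^2)·Dx^3  (order 3).
h: a_k = 0, -10, 23, -190/3, 383/2, -614, 6143/3, -49150/7, …
ICs: h(0) = 0, h′(0) = -10, h′′(0) = 46.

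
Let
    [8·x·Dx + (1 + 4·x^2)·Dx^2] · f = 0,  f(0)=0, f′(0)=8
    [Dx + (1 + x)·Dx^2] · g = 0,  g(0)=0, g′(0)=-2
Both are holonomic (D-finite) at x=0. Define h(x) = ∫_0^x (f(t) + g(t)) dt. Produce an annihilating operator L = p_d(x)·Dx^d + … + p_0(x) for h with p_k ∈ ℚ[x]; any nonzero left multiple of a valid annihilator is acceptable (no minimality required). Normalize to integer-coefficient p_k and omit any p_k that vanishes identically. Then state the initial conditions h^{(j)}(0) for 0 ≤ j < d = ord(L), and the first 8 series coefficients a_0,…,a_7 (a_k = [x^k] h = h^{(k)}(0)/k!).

L = (-8 - 24·x + 96·x^2 + 32·x^3)·Dx^2 + (-10 - 16·x + 72·x^2 + 192·x^3 + 64·x^4)·Dx^3 + (-1 + 7·x + 8·x^2 + 32·x^3 + 48·x^4 + 16·x^5)·Dx^4  (order 4).
h: a_k = 0, 0, 3, 1/3, -17/6, 1/10, 21/5, 1/21, …
ICs: h(0) = 0, h′(0) = 0, h′′(0) = 6, h′′′(0) = 2.

f: a_k = 0, 8, 0, -32/3, 0, 128/5, 0, -512/7, …
g: a_k = 0, -2, 1, -2/3, 1/2, -2/5, 1/3, -2/7, …
f+g: L₀ = lclm(L_f,L_g), ord ≤ 2+2.
∫: right-multiply L₀ by Dx.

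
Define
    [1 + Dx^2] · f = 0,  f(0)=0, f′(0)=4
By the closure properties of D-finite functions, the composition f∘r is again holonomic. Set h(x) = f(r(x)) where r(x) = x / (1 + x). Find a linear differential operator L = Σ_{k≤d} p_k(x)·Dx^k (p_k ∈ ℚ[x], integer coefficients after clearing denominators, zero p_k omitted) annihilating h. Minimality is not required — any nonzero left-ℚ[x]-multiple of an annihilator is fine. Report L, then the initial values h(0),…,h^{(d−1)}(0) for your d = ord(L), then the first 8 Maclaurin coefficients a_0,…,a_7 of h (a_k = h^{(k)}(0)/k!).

f: a_k = 0, 4, 0, -2/3, 0, 1/30, 0, -1/1260, …
Substitute x→r, Dx→(1/r')Dx; clear ⇒ L₀.
L = 1 + (2 + 6·x + 6·x^2 + 2·x^3)·Dx + (1 + 4·x + 6·x^2 + 4·x^3 + x^4)·Dx^2  (order 2).
h: a_k = 0, 4, -4, 10/3, -2, 1/30, 5/2, -6931/1260, …
ICs: h(0) = 0, h′(0) = 4.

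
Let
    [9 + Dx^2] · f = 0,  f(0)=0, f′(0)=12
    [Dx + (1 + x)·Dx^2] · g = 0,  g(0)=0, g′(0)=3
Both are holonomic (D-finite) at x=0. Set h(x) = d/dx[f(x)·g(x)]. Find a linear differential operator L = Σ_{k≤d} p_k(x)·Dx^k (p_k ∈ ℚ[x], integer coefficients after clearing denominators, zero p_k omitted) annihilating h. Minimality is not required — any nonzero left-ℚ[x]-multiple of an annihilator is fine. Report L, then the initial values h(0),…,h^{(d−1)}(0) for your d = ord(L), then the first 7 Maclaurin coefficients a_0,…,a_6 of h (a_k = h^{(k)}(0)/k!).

L = (13743 + 107892·x + 319302·x^2 + 475308·x^3 + 381267·x^4 + 157464·x^5 + 26244·x^6) + (4104 + 24192·x + 53460·x^2 + 56700·x^3 + 29160·x^4 + 5832·x^5)·Dx + (4020 + 27828·x + 76770·x^2 + 109512·x^3 + 85698·x^4 + 34992·x^5 + 5832·x^6)·Dx^2 + (456 + 2688·x + 5940·x^2 + 6300·x^3 + 3240·x^4 + 648·x^5)·Dx^3 + (277 + 1760·x + 4588·x^2 + 6300·x^3 + 4815·x^4 + 1944·x^5 + 324·x^6)·Dx^4  (order 4).
h: a_k = 0, 72, -54, -168, 90, 81, -651/20, …
ICs: h(0) = 0, h′(0) = 72, h′′(0) = -108, h′′′(0) = -1008.

f: a_k = 0, 12, 0, -18, 0, 81/10, 0, …
g: a_k = 0, 3, -3/2, 1, -3/4, 3/5, -1/2, …
Sym-product of L_f,L_g gives L₀ (≤ ord 4).
h₀' ⇒ L via d/dx closure of L₀.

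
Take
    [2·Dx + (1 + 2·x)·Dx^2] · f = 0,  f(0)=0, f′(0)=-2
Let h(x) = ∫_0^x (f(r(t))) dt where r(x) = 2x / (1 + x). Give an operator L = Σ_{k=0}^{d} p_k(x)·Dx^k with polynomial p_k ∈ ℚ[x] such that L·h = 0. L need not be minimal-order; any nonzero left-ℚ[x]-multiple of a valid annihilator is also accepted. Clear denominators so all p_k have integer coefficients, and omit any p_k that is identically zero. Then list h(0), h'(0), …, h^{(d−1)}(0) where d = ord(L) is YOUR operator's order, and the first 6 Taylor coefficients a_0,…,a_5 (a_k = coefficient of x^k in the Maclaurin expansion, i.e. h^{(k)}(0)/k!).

L = (6 + 10·x)·Dx^2 + (1 + 6·x + 5·x^2)·Dx^3  (order 3).
h: a_k = 0, 0, -2, 4, -31/3, 156/5, …
ICs: h(0) = 0, h′(0) = 0, h′′(0) = -4.

f: a_k = 0, -2, 2, -8/3, 4, -32/5, …
Substitute x→r, Dx→(1/r')Dx; clear ⇒ L₀.
∫: right-multiply L₀ by Dx.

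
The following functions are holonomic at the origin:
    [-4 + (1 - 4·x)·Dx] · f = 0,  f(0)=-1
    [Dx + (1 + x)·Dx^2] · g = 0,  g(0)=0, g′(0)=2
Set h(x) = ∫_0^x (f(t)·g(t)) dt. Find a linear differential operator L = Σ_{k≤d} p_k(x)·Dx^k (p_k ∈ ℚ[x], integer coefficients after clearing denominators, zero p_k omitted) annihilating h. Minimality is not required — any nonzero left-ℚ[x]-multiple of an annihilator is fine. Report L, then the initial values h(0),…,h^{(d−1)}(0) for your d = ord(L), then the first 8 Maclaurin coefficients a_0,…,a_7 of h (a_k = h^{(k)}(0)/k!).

L = 4·Dx + (7 + 12·x)·Dx^2 + (-1 + 3·x + 4·x^2)·Dx^3  (order 3).
h: a_k = 0, 0, -1, -7/3, -43/6, -137/6, -3428/45, -3917/15, …
ICs: h(0) = 0, h′(0) = 0, h′′(0) = -2.

f: a_k = -1, -4, -16, -64, -256, -1024, -4096, -16384, …
g: a_k = 0, 2, -1, 2/3, -1/2, 2/5, -1/3, 2/7, …
f·g: L₀ = L_f ⊗_s L_g, ord ≤ 1·2.
Integrate: L := L₀·Dx.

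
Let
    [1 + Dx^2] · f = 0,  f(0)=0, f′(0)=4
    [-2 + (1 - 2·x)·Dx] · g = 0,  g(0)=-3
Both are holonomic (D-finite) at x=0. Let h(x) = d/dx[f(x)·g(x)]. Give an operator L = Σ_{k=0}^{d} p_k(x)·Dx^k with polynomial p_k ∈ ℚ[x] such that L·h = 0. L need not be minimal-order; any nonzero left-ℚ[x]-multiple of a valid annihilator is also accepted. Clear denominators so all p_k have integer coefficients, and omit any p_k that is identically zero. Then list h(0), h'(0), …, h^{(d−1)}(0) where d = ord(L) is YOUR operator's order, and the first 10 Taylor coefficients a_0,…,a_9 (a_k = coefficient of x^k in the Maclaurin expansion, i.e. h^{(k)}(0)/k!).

f: a_k = 0, 4, 0, -2/3, 0, 1/30, 0, -1/1260, 0, 1/90720, …
g: a_k = -3, -6, -12, -24, -48, -96, -192, -384, -768, -1536, …
L₀ := L_f ⊗_s L_g (sym. prod.), ord ≤ 2.
h₀' ⇒ L via d/dx closure of L₀.
L = (-7 - 4·x + 4·x^2) + (-4 + 8·x)·Dx + (1 - 4·x + 4·x^2)·Dx^2  (order 2).
h: a_k = -12, -48, -138, -368, -1841/2, -11046/5, -309287/60, -1237148/105, -12724951/480, -12724951/216, …
ICs: h(0) = -12, h′(0) = -48.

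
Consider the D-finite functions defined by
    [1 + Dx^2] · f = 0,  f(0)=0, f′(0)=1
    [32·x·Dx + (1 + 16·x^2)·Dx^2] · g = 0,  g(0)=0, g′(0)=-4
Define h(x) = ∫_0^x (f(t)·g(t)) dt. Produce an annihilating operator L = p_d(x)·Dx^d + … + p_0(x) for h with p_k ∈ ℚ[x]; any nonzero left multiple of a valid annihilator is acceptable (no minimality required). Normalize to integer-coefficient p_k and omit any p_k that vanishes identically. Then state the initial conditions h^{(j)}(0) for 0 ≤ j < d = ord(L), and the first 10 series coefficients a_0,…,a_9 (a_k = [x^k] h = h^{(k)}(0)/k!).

L = (1105 + 51776·x^2 + 22016·x^4 + 16384·x^6 + 65536·x^8)·Dx + (2112·x + 35840·x^3 + 49152·x^5 + 262144·x^7)·Dx^2 + (1122 + 52352·x^2 + 27648·x^4 + 32768·x^6 + 131072·x^8)·Dx^3 + (2112·x + 35840·x^3 + 49152·x^5 + 262144·x^7)·Dx^4 + (17 + 576·x^2 + 5632·x^4 + 16384·x^6 + 65536·x^8)·Dx^5  (order 5).
h: a_k = 0, 0, 0, -4/3, 0, 22/5, 0, -3751/126, 0, 142493/540, …
ICs: h(0) = 0, h′(0) = 0, h′′(0) = 0, h′′′(0) = -8, h′′′′(0) = 0.

f: a_k = 0, 1, 0, -1/6, 0, 1/120, 0, -1/5040, 0, 1/362880, …
g: a_k = 0, -4, 0, 64/3, 0, -1024/5, 0, 16384/7, 0, -262144/9, …
L₀ := L_f ⊗_s L_g (sym. prod.), ord ≤ 4.
∫: right-multiply L₀ by Dx.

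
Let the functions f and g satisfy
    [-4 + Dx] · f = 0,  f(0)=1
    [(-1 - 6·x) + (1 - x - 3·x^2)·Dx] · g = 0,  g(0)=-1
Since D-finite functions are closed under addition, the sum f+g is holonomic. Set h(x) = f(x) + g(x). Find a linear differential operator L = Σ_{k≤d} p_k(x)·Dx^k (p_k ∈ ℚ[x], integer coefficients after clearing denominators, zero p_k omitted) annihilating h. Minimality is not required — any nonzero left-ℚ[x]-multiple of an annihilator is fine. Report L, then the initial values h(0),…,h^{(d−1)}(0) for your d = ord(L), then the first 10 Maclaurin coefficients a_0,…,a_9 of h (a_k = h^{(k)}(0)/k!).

f: a_k = 1, 4, 8, 32/3, 32/3, 128/15, 256/45, 1024/315, 512/315, 2048/2835, …
g: a_k = -1, -1, -4, -7, -19, -40, -97, -217, -508, -1159, …
L₀ := lclm(L_f,L_g); ord L₀ ≤ 1+1.
L = (16 - 8·x + 360·x^2 + 288·x^3) + (8 - 50·x - 134·x^2 + 96·x^3 + 144·x^4)·Dx + (-3 + 13·x + 11·x^2 - 42·x^3 - 36·x^4)·Dx^2  (order 2).
h: a_k = 0, 3, 4, 11/3, -25/3, -472/15, -4109/45, -67331/315, -159508/315, -3283717/2835, …
ICs: h(0) = 0, h′(0) = 3.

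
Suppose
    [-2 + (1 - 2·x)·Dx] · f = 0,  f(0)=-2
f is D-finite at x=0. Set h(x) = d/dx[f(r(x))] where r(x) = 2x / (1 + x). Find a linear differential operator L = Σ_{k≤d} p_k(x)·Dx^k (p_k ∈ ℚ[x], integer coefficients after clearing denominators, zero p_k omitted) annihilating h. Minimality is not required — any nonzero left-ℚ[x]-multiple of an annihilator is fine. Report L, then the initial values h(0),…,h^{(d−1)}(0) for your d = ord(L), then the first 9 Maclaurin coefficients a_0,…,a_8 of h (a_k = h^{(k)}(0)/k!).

L = 6 + (-1 + 3·x)·Dx  (order 1).
h: a_k = -8, -48, -216, -864, -3240, -11664, -40824, -139968, -472392, …
ICs: h(0) = -8.

f: a_k = -2, -4, -8, -16, -32, -64, -128, -256, -512, …
Change of var in L_f (x↦r) gives L₀.
h=h₀': d/dx-closure on L₀ ⇒ L.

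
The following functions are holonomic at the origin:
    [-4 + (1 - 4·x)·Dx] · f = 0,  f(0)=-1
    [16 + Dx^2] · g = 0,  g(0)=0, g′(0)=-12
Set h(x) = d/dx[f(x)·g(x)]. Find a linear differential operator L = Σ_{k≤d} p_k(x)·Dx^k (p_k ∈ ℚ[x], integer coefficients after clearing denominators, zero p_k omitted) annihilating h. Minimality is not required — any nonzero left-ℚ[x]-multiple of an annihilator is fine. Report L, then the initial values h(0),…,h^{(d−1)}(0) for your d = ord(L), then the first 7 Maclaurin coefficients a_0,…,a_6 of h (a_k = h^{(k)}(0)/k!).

f: a_k = -1, -4, -16, -64, -256, -1024, -4096, …
g: a_k = 0, -12, 0, 32, 0, -128/5, 0, …
f·g: L₀ = L_f ⊗_s L_g, ord ≤ 1·2.
h₀' ⇒ L via d/dx closure of L₀.
L = (-16 - 128·x + 256·x^2) + (-8 + 32·x)·Dx + (1 - 8·x + 16·x^2)·Dx^2  (order 2).
h: a_k = 12, 96, 480, 2560, 12928, 310272/5, 4342784/15, …
ICs: h(0) = 12, h′(0) = 96.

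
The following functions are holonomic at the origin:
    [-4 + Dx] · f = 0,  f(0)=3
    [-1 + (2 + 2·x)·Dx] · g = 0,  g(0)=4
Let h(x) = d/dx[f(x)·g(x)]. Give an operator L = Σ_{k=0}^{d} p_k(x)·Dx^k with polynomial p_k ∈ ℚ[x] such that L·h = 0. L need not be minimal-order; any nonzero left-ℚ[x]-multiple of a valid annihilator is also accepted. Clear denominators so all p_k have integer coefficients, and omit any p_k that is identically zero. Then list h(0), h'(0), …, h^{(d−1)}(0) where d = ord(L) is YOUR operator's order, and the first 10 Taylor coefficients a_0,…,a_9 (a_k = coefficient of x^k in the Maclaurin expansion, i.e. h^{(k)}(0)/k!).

L = (79 + 144·x + 64·x^2) + (-18 - 34·x - 16·x^2)·Dx  (order 1).
h: a_k = 54, 237, 2049/4, 5841/8, 49553/64, 417727/640, 1167969/2560, 29265889/107520, 243638873/1720320, 224615351/3440640, …
ICs: h(0) = 54.

f: a_k = 3, 12, 24, 32, 32, 128/5, 256/15, 1024/105, 512/105, 2048/945, …
g: a_k = 4, 2, -1/2, 1/4, -5/32, 7/64, -21/256, 33/512, -429/8192, 715/16384, …
Sym-product of L_f,L_g gives L₀ (≤ ord 1).
Derive L from L₀ (diff closure).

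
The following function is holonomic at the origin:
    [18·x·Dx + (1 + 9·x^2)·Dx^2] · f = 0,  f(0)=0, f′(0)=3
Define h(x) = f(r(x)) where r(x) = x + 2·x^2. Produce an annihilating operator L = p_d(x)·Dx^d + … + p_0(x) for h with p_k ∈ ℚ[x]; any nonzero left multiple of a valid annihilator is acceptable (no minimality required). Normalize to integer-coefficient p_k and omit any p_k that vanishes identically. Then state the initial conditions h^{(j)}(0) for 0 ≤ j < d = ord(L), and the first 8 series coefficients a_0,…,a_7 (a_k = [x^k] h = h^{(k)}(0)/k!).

L = (-4 + 18·x + 144·x^2 + 432·x^3 + 432·x^4)·Dx + (1 + 4·x + 9·x^2 + 72·x^3 + 180·x^4 + 144·x^5)·Dx^2  (order 2).
h: a_k = 0, 3, 6, -9, -54, -297/5, 414, 11421/7, …
ICs: h(0) = 0, h′(0) = 3.

f: a_k = 0, 3, 0, -9, 0, 243/5, 0, -2187/7, …
L₀ from L_f via x↦r, Dx↦r'^{-1}Dx.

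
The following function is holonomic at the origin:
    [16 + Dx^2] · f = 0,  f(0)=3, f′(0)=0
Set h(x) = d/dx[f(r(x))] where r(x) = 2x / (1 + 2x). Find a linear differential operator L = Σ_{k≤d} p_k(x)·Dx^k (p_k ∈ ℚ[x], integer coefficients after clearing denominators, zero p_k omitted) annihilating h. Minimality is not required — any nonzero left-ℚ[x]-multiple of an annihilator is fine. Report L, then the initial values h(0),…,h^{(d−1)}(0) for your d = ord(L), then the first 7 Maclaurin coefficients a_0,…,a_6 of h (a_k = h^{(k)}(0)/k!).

L = (88 + 96·x + 96·x^2) + (12 + 72·x + 144·x^2 + 96·x^3)·Dx + (1 + 8·x + 24·x^2 + 32·x^3 + 16·x^4)·Dx^2  (order 2).
h: a_k = 0, -192, 1152, -2560, -5120, 351232/5, -1763328/5, …
ICs: h(0) = 0, h′(0) = -192.

f: a_k = 3, 0, -24, 0, 32, 0, -256/15, …
f∘r: x↦r, Dx↦Dx/r' in L_f ⇒ L₀.
h=h₀': d/dx-closure on L₀ ⇒ L.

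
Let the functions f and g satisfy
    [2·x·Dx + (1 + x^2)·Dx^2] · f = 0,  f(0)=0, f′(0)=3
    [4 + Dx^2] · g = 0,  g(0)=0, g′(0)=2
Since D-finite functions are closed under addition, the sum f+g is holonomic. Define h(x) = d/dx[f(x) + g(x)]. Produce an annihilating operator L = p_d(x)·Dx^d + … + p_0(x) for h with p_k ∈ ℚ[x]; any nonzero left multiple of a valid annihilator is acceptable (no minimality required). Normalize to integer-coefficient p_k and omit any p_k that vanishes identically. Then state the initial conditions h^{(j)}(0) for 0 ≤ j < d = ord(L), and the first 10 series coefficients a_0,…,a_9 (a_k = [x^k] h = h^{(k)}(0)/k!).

f: a_k = 0, 3, 0, -1, 0, 3/5, 0, -3/7, 0, 1/3, …
g: a_k = 0, 2, 0, -4/3, 0, 4/15, 0, -8/315, 0, 4/2835, …
L₀ := lclm(L_f,L_g); ord L₀ ≤ 2+2.
h₀' ⇒ L via d/dx closure of L₀.
L = (-32·x + 80·x^3 + 16·x^5) + (4 + 32·x^2 + 36·x^4 + 8·x^6)·Dx + (-8·x + 20·x^3 + 4·x^5)·Dx^2 + (1 + 8·x^2 + 9·x^4 + 2·x^6)·Dx^3  (order 3).
h: a_k = 5, 0, -7, 0, 13/3, 0, -143/45, 0, 949/315, 0, …
ICs: h(0) = 5, h′(0) = 0, h′′(0) = -14.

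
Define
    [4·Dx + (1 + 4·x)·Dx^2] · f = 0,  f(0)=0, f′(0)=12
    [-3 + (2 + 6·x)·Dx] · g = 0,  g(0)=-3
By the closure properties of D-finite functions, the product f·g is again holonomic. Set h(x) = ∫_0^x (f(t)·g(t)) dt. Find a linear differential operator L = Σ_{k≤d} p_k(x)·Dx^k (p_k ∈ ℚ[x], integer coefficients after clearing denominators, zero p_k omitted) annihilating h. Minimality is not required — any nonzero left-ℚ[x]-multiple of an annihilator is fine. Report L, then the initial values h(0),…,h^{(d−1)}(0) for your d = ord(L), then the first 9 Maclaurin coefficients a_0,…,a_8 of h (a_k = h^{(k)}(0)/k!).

f: a_k = 0, 12, -24, 64, -192, 3072/5, -2048, 49152/7, -24576, …
g: a_k = -3, -9/2, 27/8, -81/16, 1215/128, -5103/256, 45927/1024, -216513/2048, 8444007/32768, …
Product ⇒ symmetric product L₀, ord ≤ 2.
∫: right-multiply L₀ by Dx.
L = (3 + 36·x)·Dx + (4 + 12·x)·Dx^2 + (4 + 40·x + 132·x^2 + 144·x^3)·Dx^3  (order 3).
h: a_k = 0, 0, -18, 6, -87/8, 117/4, -28149/320, 620859/2240, -64327689/71680, …
ICs: h(0) = 0, h′(0) = 0, h′′(0) = -36.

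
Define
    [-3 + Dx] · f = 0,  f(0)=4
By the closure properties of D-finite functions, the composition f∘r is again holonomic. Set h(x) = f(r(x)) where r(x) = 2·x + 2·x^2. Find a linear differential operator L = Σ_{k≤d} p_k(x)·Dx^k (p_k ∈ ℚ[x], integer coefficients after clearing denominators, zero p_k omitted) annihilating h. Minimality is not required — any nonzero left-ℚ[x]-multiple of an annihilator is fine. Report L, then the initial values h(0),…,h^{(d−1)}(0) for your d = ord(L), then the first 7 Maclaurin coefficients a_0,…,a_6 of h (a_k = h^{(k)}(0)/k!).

L = (-6 - 12·x) + Dx  (order 1).
h: a_k = 4, 24, 96, 288, 720, 7776/5, 14976/5, …
ICs: h(0) = 4.

f: a_k = 4, 12, 18, 18, 27/2, 81/10, 81/20, …
f∘r: x↦r, Dx↦Dx/r' in L_f ⇒ L₀.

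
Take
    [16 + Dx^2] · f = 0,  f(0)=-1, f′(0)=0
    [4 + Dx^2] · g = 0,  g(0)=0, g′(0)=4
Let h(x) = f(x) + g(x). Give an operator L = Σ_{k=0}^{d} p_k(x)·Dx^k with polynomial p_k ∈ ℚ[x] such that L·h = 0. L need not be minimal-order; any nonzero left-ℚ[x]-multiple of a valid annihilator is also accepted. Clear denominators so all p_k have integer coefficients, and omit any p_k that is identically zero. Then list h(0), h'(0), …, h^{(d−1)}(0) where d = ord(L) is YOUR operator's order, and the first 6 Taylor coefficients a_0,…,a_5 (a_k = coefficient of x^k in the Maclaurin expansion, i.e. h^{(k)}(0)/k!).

f: a_k = -1, 0, 8, 0, -32/3, 0, …
g: a_k = 0, 4, 0, -8/3, 0, 8/15, …
L₀ := lclm(L_f,L_g); ord L₀ ≤ 2+2.
L = 64 + 20·Dx^2 + Dx^4  (order 4).
h: a_k = -1, 4, 8, -8/3, -32/3, 8/15, …
ICs: h(0) = -1, h′(0) = 4, h′′(0) = 16, h′′′(0) = -16.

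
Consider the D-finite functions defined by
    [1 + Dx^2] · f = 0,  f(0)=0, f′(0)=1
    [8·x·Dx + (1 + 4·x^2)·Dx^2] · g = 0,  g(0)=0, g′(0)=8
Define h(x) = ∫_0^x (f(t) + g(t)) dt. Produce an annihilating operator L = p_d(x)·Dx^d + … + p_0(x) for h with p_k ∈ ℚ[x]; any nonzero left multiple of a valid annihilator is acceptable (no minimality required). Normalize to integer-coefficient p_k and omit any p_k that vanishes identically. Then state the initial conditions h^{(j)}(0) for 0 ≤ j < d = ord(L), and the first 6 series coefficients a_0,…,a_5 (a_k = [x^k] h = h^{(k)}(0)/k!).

f: a_k = 0, 1, 0, -1/6, 0, 1/120, …
g: a_k = 0, 8, 0, -32/3, 0, 128/5, …
f+g: L₀ = lclm(L_f,L_g), ord ≤ 2+2.
∫: right-multiply L₀ by Dx.
L = (-376·x + 1600·x^3 + 128·x^5)·Dx^2 + (-7 + 76·x^2 + 432·x^4 + 64·x^6)·Dx^3 + (-376·x + 1600·x^3 + 128·x^5)·Dx^4 + (-7 + 76·x^2 + 432·x^4 + 64·x^6)·Dx^5  (order 5).
h: a_k = 0, 0, 9/2, 0, -65/24, 0, …
ICs: h(0) = 0, h′(0) = 0, h′′(0) = 9, h′′′(0) = 0, h′′′′(0) = -65.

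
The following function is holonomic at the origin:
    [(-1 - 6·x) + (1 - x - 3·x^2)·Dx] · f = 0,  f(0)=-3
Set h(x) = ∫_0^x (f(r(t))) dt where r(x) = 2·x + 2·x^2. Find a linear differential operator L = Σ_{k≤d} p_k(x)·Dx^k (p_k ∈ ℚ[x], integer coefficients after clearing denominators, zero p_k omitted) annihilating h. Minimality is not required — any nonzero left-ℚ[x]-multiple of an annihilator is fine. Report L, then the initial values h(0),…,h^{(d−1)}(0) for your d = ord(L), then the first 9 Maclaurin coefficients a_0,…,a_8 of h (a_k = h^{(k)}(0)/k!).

f: a_k = -3, -3, -12, -21, -57, -120, -291, -651, -1524, …
Change of var in L_f (x↦r) gives L₀.
h=∫₀ˣh₀: take L = L₀·Dx.
L = (2 + 28·x + 72·x^2 + 48·x^3)·Dx + (-1 + 2·x + 14·x^2 + 24·x^3 + 12·x^4)·Dx^2  (order 2).
h: a_k = 0, -3, -3, -18, -66, -1464/5, -1332, -43464/7, -29640, …
ICs: h(0) = 0, h′(0) = -3.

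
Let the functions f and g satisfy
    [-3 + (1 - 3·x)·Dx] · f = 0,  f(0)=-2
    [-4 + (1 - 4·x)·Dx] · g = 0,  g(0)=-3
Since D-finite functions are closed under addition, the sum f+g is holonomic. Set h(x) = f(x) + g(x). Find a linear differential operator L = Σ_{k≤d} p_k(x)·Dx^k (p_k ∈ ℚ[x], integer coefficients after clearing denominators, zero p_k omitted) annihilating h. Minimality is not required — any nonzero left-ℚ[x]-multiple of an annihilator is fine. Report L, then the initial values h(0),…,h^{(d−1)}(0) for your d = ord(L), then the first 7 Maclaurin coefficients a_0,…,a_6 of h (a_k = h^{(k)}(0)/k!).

L = -24 + (14 - 48·x)·Dx + (-1 + 7·x - 12·x^2)·Dx^2  (order 2).
h: a_k = -5, -18, -66, -246, -930, -3558, -13746, …
ICs: h(0) = -5, h′(0) = -18.

f: a_k = -2, -6, -18, -54, -162, -486, -1458, …
g: a_k = -3, -12, -48, -192, -768, -3072, -12288, …
h₀=f+g: left-lcm gives L₀, ord ≤ 2.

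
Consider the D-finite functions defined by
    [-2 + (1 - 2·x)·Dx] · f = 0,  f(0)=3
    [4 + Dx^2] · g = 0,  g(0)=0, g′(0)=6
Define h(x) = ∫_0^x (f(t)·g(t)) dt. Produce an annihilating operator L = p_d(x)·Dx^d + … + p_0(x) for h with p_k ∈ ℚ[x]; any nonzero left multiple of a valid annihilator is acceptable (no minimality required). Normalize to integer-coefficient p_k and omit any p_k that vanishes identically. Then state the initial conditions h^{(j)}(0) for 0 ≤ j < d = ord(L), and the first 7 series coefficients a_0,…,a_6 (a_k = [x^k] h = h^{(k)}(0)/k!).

f: a_k = 3, 6, 12, 24, 48, 96, 192, …
g: a_k = 0, 6, 0, -4, 0, 4/5, 0, …
Sym-product of L_f,L_g gives L₀ (≤ ord 2).
∫: right-multiply L₀ by Dx.
L = (-4 + 8·x)·Dx + 4·Dx^2 + (-1 + 2·x)·Dx^3  (order 3).
h: a_k = 0, 0, 9, 12, 15, 24, 202/5, …
ICs: h(0) = 0, h′(0) = 0, h′′(0) = 18.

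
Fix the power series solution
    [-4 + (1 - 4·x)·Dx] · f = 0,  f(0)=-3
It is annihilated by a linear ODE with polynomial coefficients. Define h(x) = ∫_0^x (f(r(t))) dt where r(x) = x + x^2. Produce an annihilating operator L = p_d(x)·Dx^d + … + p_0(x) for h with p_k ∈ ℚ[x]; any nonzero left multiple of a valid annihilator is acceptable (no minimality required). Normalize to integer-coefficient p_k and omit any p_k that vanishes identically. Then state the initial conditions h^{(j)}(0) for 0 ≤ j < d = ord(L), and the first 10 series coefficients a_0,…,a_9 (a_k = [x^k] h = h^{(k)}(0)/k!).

f: a_k = -3, -12, -48, -192, -768, -3072, -12288, -49152, -196608, -786432, …
Substitute x→r, Dx→(1/r')Dx; clear ⇒ L₀.
h=∫₀ˣh₀: take L = L₀·Dx.
L = (4 + 8·x)·Dx + (-1 + 4·x + 4·x^2)·Dx^2  (order 2).
h: a_k = 0, -3, -6, -20, -72, -1392/5, -1120, -32448/7, -19584, -252160/3, …
ICs: h(0) = 0, h′(0) = -3.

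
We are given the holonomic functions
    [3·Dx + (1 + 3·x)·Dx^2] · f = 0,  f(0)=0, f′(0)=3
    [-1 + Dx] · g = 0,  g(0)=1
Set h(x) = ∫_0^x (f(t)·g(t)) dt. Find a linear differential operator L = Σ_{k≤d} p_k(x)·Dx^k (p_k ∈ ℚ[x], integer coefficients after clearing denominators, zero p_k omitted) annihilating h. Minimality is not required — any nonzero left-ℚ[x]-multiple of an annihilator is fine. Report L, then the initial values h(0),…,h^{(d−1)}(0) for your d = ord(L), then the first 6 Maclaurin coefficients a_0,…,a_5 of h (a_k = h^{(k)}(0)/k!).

L = (-2 + 3·x)·Dx + (1 - 6·x)·Dx^2 + (1 + 3·x)·Dx^3  (order 3).
h: a_k = 0, 0, 3/2, -1/2, 3/2, -13/5, …
ICs: h(0) = 0, h′(0) = 0, h′′(0) = 3.

f: a_k = 0, 3, -9/2, 9, -81/4, 243/5, …
g: a_k = 1, 1, 1/2, 1/6, 1/24, 1/120, …
L₀ := L_f ⊗_s L_g (sym. prod.), ord ≤ 2.
h=∫₀ˣh₀: take L = L₀·Dx.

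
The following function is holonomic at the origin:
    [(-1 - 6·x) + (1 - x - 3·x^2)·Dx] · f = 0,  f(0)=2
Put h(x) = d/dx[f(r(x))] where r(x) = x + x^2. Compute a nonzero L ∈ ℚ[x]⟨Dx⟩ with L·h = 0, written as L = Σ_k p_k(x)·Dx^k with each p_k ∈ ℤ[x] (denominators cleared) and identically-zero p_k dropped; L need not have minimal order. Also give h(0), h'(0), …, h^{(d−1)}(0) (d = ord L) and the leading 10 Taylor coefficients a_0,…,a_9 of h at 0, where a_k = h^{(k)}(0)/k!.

f: a_k = 2, 2, 8, 14, 38, 80, 194, 434, 1016, 2318, …
Change of var in L_f (x↦r) gives L₀.
Differentiate: ansatz ord ≤ ord L₀ ⇒ L.
L = (10 + 60·x + 168·x^2 + 396·x^3 + 648·x^4 + 540·x^5 + 180·x^6) + (-1 - 7·x - 6·x^2 + 44·x^3 + 135·x^4 + 180·x^5 + 126·x^6 + 36·x^7)·Dx  (order 1).
h: a_k = 2, 20, 90, 352, 1370, 5016, 17850, 62416, 214560, 728560, …
ICs: h(0) = 2.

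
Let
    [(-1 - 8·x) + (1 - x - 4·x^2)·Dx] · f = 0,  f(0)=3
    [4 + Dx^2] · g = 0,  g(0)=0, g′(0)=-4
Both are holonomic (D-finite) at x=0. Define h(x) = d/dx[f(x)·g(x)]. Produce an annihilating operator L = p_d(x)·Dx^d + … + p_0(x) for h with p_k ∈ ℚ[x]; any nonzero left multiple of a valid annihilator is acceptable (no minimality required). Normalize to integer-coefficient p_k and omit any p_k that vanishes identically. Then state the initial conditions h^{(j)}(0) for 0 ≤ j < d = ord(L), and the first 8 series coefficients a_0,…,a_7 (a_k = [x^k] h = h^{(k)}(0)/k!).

L = (18 - 8·x - 28·x^2 + 32·x^3 + 64·x^4) + (4 + 34·x + 24·x^2 + 64·x^3)·Dx + (-1 + x^2 + 8·x^3 + 16·x^4)·Dx^2  (order 2).
h: a_k = -12, -24, -156, -400, -1548, -21288/5, -204524/15, -4020448/105, …
ICs: h(0) = -12, h′(0) = -24.

f: a_k = 3, 3, 15, 27, 87, 195, 543, 1323, …
g: a_k = 0, -4, 0, 8/3, 0, -8/15, 0, 16/315, …
Sym-product of L_f,L_g gives L₀ (≤ ord 2).
Differentiate: ansatz ord ≤ ord L₀ ⇒ L.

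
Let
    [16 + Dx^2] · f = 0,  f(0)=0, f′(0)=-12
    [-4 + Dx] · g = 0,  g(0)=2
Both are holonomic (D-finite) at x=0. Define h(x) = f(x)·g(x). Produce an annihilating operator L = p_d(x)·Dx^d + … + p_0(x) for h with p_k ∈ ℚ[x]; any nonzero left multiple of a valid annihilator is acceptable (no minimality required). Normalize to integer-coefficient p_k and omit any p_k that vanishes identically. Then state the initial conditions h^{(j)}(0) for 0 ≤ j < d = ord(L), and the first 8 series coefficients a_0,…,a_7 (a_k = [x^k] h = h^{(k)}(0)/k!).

f: a_k = 0, -12, 0, 32, 0, -128/5, 0, 1024/105, …
g: a_k = 2, 8, 16, 64/3, 64/3, 256/15, 512/45, 2048/315, …
h₀=f·g: eliminate ⇒ L₀, order ≤ 2·1.
L = 32 - 8·Dx + Dx^2  (order 2).
h: a_k = 0, -24, -96, -128, 0, 1024/5, 4096/15, 16384/105, …
ICs: h(0) = 0, h′(0) = -24.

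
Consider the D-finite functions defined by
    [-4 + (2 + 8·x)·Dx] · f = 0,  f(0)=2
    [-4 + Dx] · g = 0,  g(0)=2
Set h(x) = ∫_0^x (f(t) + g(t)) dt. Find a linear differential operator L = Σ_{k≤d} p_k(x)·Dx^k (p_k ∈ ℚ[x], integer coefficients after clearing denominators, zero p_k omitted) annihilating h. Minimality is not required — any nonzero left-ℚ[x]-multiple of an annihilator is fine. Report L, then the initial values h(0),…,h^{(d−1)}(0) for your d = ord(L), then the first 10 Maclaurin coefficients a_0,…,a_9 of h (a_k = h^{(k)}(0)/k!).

L = (24 + 64·x)·Dx + (-10 - 64·x - 128·x^2)·Dx^2 + (1 + 12·x + 32·x^2)·Dx^3  (order 3).
h: a_k = 0, 4, 6, 4, 22/3, 4/15, 548/45, -7048/315, 21046/315, -539516/2835, …
ICs: h(0) = 0, h′(0) = 4, h′′(0) = 12.

f: a_k = 2, 4, -4, 8, -20, 56, -168, 528, -1716, 5720, …
g: a_k = 2, 8, 16, 64/3, 64/3, 256/15, 512/45, 2048/315, 1024/315, 4096/2835, …
Weyl lclm of L_f,L_g ⇒ L₀ (ord ≤ 2).
h=∫₀ˣh₀: take L = L₀·Dx.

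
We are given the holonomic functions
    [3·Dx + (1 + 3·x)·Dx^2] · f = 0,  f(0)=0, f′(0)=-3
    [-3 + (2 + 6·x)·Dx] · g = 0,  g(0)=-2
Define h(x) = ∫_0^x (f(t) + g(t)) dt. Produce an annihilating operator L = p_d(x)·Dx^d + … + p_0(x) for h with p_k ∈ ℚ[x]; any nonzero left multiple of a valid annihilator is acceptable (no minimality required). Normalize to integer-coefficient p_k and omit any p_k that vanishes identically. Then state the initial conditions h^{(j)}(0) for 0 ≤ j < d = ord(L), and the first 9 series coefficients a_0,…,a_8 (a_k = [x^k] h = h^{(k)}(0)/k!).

L = 9·Dx^2 + (15 + 45·x)·Dx^3 + (2 + 12·x + 18·x^2)·Dx^4  (order 4).
h: a_k = 0, -2, -3, 9/4, -99/32, 1701/320, -13203/1280, 77517/3584, -2744685/57344, …
ICs: h(0) = 0, h′(0) = -2, h′′(0) = -6, h′′′(0) = 27/2.

f: a_k = 0, -3, 9/2, -9, 81/4, -243/5, 243/2, -2187/7, 6561/8, …
g: a_k = -2, -3, 9/4, -27/8, 405/64, -1701/128, 15309/512, -72171/1024, 2814669/16384, …
f+g: L₀ = lclm(L_f,L_g), ord ≤ 2+1.
h=∫h₀ ⇒ L = L₀·Dx.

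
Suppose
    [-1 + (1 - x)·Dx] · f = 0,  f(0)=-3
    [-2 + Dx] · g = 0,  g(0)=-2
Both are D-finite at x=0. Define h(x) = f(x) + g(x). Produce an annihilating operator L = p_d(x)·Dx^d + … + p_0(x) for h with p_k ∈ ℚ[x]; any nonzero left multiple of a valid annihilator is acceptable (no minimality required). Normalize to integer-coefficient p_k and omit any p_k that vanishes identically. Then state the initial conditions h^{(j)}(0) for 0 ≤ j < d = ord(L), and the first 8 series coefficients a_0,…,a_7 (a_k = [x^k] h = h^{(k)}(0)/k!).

f: a_k = -3, -3, -3, -3, -3, -3, -3, -3, …
g: a_k = -2, -4, -4, -8/3, -4/3, -8/15, -8/45, -16/315, …
h₀=f+g: left-lcm gives L₀, ord ≤ 2.
L = -4·x + (-2 + 8·x - 4·x^2)·Dx + (1 - 3·x + 2·x^2)·Dx^2  (order 2).
h: a_k = -5, -7, -7, -17/3, -13/3, -53/15, -143/45, -961/315, …
ICs: h(0) = -5, h′(0) = -7.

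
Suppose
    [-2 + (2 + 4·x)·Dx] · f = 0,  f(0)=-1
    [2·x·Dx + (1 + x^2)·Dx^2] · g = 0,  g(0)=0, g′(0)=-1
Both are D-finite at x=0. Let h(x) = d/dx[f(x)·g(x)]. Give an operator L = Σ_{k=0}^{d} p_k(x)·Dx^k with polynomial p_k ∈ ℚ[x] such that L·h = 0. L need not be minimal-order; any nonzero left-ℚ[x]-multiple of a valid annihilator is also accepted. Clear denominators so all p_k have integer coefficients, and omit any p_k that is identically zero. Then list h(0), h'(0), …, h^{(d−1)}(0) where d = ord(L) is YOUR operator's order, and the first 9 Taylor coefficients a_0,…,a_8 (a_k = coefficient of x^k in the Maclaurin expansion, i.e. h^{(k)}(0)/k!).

L = (-1 + 20·x + 20·x^2 - 12·x^3 - 3·x^4) + (8 + 30·x + 54·x^2 + 34·x^3 - 42·x^4 - 12·x^5)·Dx + (3 + 10·x + 6·x^2 - 2·x^3 - x^4 - 12·x^5 - 4·x^6)·Dx^2  (order 2).
h: a_k = 1, 2, -5/2, 2/3, -31/24, 109/20, -2263/240, 2903/210, -23035/896, …
ICs: h(0) = 1, h′(0) = 2.

f: a_k = -1, -1, 1/2, -1/2, 5/8, -7/8, 21/16, -33/16, 429/128, …
g: a_k = 0, -1, 0, 1/3, 0, -1/5, 0, 1/7, 0, …
h₀=f·g: eliminate ⇒ L₀, order ≤ 1·2.
Differentiate: ansatz ord ≤ ord L₀ ⇒ L.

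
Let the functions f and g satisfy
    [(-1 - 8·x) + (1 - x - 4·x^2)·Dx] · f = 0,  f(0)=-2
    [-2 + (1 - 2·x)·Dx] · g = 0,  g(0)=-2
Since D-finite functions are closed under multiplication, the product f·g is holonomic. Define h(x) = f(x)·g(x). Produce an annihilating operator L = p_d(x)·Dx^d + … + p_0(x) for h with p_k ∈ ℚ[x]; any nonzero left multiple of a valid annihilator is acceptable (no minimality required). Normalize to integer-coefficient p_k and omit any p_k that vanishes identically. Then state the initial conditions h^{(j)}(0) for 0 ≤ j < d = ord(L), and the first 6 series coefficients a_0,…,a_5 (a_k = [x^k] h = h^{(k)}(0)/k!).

f: a_k = -2, -2, -10, -18, -58, -130, …
g: a_k = -2, -4, -8, -16, -32, -64, …
f·g: L₀ = L_f ⊗_s L_g, ord ≤ 1·1.
L = (-3 - 4·x + 24·x^2) + (1 - 3·x - 2·x^2 + 8·x^3)·Dx  (order 1).
h: a_k = 4, 12, 44, 124, 364, 988, …
ICs: h(0) = 4.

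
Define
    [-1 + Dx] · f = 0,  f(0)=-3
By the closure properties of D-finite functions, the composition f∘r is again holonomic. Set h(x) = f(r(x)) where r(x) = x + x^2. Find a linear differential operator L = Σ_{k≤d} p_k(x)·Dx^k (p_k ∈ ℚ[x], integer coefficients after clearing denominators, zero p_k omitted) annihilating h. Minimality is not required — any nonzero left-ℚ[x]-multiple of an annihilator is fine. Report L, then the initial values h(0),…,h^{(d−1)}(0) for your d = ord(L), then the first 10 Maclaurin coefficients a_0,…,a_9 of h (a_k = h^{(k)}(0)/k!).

L = (-1 - 2·x) + Dx  (order 1).
h: a_k = -3, -3, -9/2, -7/2, -25/8, -81/40, -331/240, -1303/1680, -1979/4480, -5357/24192, …
ICs: h(0) = -3.

f: a_k = -3, -3, -3/2, -1/2, -1/8, -1/40, -1/240, -1/1680, -1/13440, -1/120960, …
h₀=f(r): pull back L_f along r ⇒ L₀.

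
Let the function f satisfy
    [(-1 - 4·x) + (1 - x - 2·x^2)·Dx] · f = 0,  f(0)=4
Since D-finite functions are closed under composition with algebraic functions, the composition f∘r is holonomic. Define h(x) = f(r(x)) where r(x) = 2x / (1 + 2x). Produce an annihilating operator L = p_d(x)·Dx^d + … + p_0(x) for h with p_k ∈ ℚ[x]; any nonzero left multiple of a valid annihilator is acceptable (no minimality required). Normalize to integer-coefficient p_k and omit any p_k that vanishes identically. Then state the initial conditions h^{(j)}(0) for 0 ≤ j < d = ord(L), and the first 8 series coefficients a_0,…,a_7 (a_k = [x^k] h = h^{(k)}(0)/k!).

f: a_k = 4, 4, 12, 20, 44, 84, 172, 340, …
Change of var in L_f (x↦r) gives L₀.
L = (2 + 20·x) + (-1 - 4·x + 4·x^2 + 16·x^3)·Dx  (order 1).
h: a_k = 4, 8, 32, 0, 256, -512, 3072, -10240, …
ICs: h(0) = 4.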